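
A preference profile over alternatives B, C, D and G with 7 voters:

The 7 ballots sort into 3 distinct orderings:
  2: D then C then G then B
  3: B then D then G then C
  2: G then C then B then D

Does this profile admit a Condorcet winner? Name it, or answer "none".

Head-to-head results (7 voters):
B vs C: B is ranked higher on 3 ballots, C on 4. C wins 4–3.
B vs D: 3+2 = 5 for B, 2 for D — B by 5–2.
B vs G: 3 to 4, G.
C vs D: C is ranked higher on 2 ballots, D on 5. D wins 5–2.
C vs G: 2 to 5, G.
D vs G: D is ranked higher on 2+3 = 5 ballots, G on 2. D wins 5–2.
Each alternative drops at least one matchup (B loses to C; C loses to D; D loses to B; G loses to D); the cycle B > D > C > B rules out a Condorcet winner.

none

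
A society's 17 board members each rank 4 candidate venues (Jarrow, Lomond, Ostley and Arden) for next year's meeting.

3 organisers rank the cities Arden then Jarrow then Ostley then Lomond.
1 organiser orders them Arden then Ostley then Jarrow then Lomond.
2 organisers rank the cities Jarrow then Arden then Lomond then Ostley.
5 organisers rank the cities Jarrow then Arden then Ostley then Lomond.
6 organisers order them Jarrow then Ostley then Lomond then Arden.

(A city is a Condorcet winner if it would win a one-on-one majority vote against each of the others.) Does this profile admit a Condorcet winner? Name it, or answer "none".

Pairwise majorities:
Jarrow vs Lomond: Jarrow, 17–0.
Jarrow vs Ostley: 16 to 1, Jarrow.
Jarrow–Arden: Jarrow 13–4.
Lomond–Ostley: Ostley 15–2.
Lomond–Arden: Arden 11–6.
Ostley vs Arden: 6 for Ostley, 11 for Arden — Arden by 11–6.
Jarrow wins every pairwise contest, so Jarrow is the Condorcet winner.

Jarrow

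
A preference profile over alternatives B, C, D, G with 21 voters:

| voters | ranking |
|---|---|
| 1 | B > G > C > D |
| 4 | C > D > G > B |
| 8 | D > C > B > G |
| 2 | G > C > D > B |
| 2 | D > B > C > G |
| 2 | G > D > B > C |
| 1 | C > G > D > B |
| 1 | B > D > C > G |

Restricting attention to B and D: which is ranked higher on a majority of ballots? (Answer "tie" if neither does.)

D

Ballots ranking B above D: 1 + 1 = 2.
Ballots ranking D above B: 21 − 2 = 19.
D wins the head-to-head 19–2.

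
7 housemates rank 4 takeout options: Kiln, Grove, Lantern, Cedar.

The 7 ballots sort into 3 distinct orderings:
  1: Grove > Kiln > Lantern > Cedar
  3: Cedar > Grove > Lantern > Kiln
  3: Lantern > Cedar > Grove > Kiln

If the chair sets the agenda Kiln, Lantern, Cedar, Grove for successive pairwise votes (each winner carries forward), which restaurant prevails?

Round 1: Kiln vs Lantern — 1–6, Lantern advances.
Round 2: Lantern vs Cedar — 4–3, Lantern advances.
Round 3: Lantern vs Grove — 3–4, Grove advances.
The agenda winner is Grove.

Grove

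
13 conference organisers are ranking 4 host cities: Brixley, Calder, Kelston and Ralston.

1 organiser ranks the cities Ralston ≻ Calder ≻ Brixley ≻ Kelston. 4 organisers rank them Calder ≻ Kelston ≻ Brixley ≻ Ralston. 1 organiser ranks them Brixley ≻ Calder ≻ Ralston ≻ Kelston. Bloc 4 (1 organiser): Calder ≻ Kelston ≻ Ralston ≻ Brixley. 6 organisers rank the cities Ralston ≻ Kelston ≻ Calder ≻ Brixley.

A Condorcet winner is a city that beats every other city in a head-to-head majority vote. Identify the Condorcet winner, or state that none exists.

Ralston

Head-to-head results (13 organisers):
Brixley vs Calder: Calder wins 12–1.
Brixley vs Kelston: Kelston, 11–2.
Brixley–Ralston: Ralston 8–5.
Calder–Kelston: Calder 7–6.
Calder–Ralston: Ralston 7–6.
Kelston–Ralston: Ralston 8–5.
Ralston wins every pairwise contest, so Ralston is the Condorcet winner.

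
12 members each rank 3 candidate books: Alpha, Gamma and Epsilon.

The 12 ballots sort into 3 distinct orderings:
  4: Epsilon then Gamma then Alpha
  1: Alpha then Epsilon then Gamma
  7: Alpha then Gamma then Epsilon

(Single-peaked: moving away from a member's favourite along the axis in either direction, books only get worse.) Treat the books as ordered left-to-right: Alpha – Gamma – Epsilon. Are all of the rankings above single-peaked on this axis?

no

Axis positions: Alpha=1, Gamma=2, Epsilon=3.
Bloc 1 (peak Epsilon at position 3): ranking walks positions 3-2-1, expanding outward from the peak — single-peaked.
Bloc 2: ranking walks positions 1-3-2; Epsilon is ranked above Gamma even though Gamma lies between Epsilon and the peak Alpha on the axis — preferences dip and rise again. Not single-peaked.
Bloc 3 (peak Alpha at position 1): ranking walks positions 1-2-3, expanding outward from the peak — single-peaked.
Bloc 2 violates single-peakedness, so the profile is not single-peaked on this axis.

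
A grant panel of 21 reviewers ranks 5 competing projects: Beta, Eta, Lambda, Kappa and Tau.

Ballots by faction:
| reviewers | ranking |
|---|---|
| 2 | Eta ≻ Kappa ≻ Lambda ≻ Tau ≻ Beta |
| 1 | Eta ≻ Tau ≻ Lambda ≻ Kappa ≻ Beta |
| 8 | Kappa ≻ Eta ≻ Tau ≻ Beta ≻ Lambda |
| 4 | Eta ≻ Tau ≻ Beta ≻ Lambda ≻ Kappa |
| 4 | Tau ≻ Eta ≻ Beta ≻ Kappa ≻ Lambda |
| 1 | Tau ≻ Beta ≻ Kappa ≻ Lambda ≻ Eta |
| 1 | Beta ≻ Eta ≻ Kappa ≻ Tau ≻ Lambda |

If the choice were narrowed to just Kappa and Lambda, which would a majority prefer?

Kappa

Ballots ranking Kappa above Lambda: 2 + 8 + 4 + 1 + 1 = 16.
Ballots ranking Lambda above Kappa: 21 − 16 = 5.
Kappa wins the head-to-head 16–5.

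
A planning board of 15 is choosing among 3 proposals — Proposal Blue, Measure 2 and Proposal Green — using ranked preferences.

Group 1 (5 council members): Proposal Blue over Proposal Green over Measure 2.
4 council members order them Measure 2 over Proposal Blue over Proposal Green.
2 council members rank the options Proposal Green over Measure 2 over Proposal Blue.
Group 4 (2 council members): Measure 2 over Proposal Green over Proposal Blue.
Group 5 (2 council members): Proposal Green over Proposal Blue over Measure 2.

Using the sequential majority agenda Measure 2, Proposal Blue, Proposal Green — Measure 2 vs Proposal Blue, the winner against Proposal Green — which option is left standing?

Proposal Green

Round 1: Measure 2 vs Proposal Blue — 8–7, Measure 2 advances.
Round 2: Measure 2 vs Proposal Green — 6–9, Proposal Green advances.
The agenda winner is Proposal Green.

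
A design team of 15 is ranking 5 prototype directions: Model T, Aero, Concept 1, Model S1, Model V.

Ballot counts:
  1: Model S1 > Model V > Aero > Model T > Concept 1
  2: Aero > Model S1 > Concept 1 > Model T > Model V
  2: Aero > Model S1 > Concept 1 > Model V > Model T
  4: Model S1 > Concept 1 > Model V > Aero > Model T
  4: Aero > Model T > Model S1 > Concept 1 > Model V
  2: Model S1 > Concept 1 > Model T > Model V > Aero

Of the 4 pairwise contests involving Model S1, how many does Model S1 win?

3

Model S1 against each rival (15 engineers):
Model S1 vs Model T: 11 to 4, Model S1.
Model S1 vs Aero: Aero, 8–7.
Model S1 vs Concept 1: 1+2+2+4+4+2 = 15 for Model S1, 0 for Concept 1 — Model S1 by 15–0.
Model S1 vs Model V: 1+2+2+4+4+2 = 15 for Model S1, 0 for Model V — Model S1 by 15–0.
Model S1 beats Model T, Concept 1, Model V; loses to Aero — 3 pairwise wins.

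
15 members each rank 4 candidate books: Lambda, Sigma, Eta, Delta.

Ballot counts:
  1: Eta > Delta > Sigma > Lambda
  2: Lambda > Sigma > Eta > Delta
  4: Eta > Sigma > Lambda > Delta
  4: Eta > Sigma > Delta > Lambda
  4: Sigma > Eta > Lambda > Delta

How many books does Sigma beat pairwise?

2

Sigma against each rival (15 members):
Sigma vs Lambda: Sigma preferred on 1+4+4+4 = 13 ballots; Sigma wins 13–2.
Sigma vs Eta: Sigma is ranked higher on 2+4 = 6 ballots, Eta on 9. Eta wins 9–6.
Sigma vs Delta: 14 to 1, Sigma.
Sigma beats Lambda, Delta; loses to Eta — 2 pairwise wins.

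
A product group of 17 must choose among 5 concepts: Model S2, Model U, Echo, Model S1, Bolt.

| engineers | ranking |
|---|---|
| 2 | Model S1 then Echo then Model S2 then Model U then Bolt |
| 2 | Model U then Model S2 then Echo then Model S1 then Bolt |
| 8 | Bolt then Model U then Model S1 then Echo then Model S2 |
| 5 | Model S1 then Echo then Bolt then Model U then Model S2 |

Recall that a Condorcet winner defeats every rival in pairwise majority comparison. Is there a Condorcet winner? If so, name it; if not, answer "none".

none

Pairwise majorities:
Model S2 vs Model U: Model U wins 15–2.
Model S2 vs Echo: Echo wins 15–2.
Model S2 vs Model S1: Model S1 wins 15–2.
Model S2 vs Bolt: Bolt wins 13–4.
Model U vs Echo: Model U wins 10–7.
Model U–Model S1: Model U 10–7.
Model U vs Bolt: Bolt wins 13–4.
Echo vs Model S1: Model S1, 15–2.
Echo vs Bolt: Echo wins 9–8.
Model S1 vs Bolt: Model S1, 9–8.
No design is unbeaten: Model S2 loses to Model U; Model U loses to Bolt; Echo loses to Model U; Model S1 loses to Model U; Bolt loses to Echo. In particular Model U → Echo → Bolt → Model U is a majority cycle — no Condorcet winner exists.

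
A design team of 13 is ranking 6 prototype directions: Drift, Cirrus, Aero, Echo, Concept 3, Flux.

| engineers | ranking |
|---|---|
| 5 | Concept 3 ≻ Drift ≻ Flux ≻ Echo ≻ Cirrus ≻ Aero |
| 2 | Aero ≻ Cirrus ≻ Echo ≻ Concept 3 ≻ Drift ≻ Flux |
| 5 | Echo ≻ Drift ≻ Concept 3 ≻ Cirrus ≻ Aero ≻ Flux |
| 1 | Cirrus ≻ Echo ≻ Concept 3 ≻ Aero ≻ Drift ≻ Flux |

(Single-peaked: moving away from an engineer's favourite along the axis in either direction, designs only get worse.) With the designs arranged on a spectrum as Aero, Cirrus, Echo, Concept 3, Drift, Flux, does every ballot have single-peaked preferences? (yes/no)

no

Axis positions: Aero=1, Cirrus=2, Echo=3, Concept 3=4, Drift=5, Flux=6.
Type 1 (peak Concept 3 at position 4): ranking walks positions 4-5-6-3-2-1, expanding outward from the peak — single-peaked.
Type 2 (peak Aero at position 1): ranking walks positions 1-2-3-4-5-6, expanding outward from the peak — single-peaked.
Type 3: ranking walks positions 3-5-4-2-1-6; Drift is ranked above Concept 3 even though Concept 3 lies between Drift and the peak Echo on the axis — preferences dip and rise again. Not single-peaked.
Type 4 (peak Cirrus at position 2): ranking walks positions 2-3-4-1-5-6, expanding outward from the peak — single-peaked.
Type 3 violates single-peakedness, so the profile is not single-peaked on this axis.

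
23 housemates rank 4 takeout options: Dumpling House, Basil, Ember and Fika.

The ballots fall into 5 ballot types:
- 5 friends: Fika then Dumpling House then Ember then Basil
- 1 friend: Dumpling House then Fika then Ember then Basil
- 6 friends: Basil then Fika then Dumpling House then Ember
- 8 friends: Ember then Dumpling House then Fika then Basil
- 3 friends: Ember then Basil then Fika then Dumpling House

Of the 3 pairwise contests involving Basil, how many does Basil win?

0

Basil against each rival (23 friends):
Basil vs Dumpling House: Basil preferred on 6+3 = 9 ballots; Dumpling House wins 14–9.
Basil–Ember: Ember 17–6.
Basil vs Fika: Fika wins 14–9.
Basil beats no one; loses to Dumpling House, Ember, Fika — 0 pairwise wins.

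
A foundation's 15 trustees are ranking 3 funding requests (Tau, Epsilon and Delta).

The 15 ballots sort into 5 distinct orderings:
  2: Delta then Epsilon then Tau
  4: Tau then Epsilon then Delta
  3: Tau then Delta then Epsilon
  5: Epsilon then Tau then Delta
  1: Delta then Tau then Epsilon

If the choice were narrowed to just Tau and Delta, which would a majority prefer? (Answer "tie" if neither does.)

Tau

Ballots ranking Tau above Delta: 4 + 3 + 5 = 12.
Ballots ranking Delta above Tau: 15 − 12 = 3.
Tau wins the head-to-head 12–3.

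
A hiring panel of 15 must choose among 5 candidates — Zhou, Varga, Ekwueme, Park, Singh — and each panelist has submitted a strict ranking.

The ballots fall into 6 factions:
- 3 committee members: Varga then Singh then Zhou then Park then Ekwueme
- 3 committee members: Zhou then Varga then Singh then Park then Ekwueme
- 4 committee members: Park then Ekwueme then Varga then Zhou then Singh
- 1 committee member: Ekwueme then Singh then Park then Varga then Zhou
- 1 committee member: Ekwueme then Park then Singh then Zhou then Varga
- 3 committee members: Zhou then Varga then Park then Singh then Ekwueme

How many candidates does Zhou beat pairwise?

3

Zhou against each rival (15 committee members):
Zhou vs Varga: Zhou is ranked higher on 3+1+3 = 7 ballots, Varga on 8. Varga wins 8–7.
Zhou vs Ekwueme: Zhou preferred on 3+3+3 = 9 ballots; Zhou wins 9–6.
Zhou vs Park: 9 to 6, Zhou.
Zhou vs Singh: Zhou is ranked higher on 3+4+3 = 10 ballots, Singh on 5. Zhou wins 10–5.
Zhou beats Ekwueme, Park, Singh; loses to Varga — 3 pairwise wins.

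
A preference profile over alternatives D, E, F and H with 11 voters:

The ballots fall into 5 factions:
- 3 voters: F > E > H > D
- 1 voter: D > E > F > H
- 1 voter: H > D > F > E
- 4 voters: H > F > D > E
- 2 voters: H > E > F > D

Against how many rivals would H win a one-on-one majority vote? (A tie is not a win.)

3

H against each rival (11 voters):
H vs D: 10 to 1, H.
H vs E: H preferred on 1+4+2 = 7 ballots; H wins 7–4.
H vs F: H, 7–4.
H beats D, E, F — 3 pairwise wins.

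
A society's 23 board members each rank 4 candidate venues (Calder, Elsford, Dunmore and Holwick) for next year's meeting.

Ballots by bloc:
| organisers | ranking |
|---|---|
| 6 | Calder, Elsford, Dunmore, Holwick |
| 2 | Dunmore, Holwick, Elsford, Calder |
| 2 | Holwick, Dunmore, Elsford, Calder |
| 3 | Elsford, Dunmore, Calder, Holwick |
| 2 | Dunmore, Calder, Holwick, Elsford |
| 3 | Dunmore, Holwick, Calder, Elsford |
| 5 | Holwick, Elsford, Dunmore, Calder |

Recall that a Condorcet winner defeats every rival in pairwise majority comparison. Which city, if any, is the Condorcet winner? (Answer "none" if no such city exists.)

none

Head-to-head results (23 organisers):
Calder vs Elsford: Calder is ranked higher on 6+2+3 = 11 ballots, Elsford on 12. Elsford wins 12–11.
Calder vs Dunmore: Calder is ranked higher on 6 ballots, Dunmore on 17. Dunmore wins 17–6.
Calder vs Holwick: Calder is ranked higher on 6+3+2 = 11 ballots, Holwick on 12. Holwick wins 12–11.
Elsford vs Dunmore: Elsford is ranked higher on 6+3+5 = 14 ballots, Dunmore on 9. Elsford wins 14–9.
Elsford vs Holwick: Elsford is ranked higher on 6+3 = 9 ballots, Holwick on 14. Holwick wins 14–9.
Dunmore vs Holwick: 16 to 7, Dunmore.
Each city drops at least one matchup (Calder loses to Elsford; Elsford loses to Holwick; Dunmore loses to Elsford; Holwick loses to Dunmore); the cycle Elsford → Dunmore → Holwick → Elsford rules out a Condorcet winner.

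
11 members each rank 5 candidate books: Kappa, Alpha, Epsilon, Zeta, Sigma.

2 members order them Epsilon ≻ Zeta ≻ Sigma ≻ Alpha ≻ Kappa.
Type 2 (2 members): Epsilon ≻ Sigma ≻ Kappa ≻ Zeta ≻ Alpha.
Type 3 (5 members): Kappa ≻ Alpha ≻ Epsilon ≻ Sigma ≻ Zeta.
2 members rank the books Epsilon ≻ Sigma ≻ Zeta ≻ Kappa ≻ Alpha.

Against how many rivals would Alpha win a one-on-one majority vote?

0

Alpha against each rival (11 members):
Alpha vs Kappa: Kappa, 9–2.
Alpha–Epsilon: Epsilon 6–5.
Alpha vs Zeta: Zeta, 6–5.
Alpha vs Sigma: 5 for Alpha, 6 for Sigma — Sigma by 6–5.
Alpha beats no one; loses to Kappa, Epsilon, Zeta, Sigma — 0 pairwise wins.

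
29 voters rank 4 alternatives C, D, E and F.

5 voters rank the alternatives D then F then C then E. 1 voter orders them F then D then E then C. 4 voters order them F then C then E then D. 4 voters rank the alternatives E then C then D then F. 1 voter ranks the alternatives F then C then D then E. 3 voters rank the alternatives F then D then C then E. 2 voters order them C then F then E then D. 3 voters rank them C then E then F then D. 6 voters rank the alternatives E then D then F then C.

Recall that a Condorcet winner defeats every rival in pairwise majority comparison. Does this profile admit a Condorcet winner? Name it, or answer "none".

Head-to-head results (29 voters):
C–D: D 15–14.
C vs E: C wins 18–11.
C–F: F 20–9.
D vs E: E, 19–10.
D vs F: D wins 15–14.
E vs F: F, 16–13.
Each alternative drops at least one matchup (C loses to D; D loses to E; E loses to C; F loses to D); the cycle C beats E beats D beats C rules out a Condorcet winner.

none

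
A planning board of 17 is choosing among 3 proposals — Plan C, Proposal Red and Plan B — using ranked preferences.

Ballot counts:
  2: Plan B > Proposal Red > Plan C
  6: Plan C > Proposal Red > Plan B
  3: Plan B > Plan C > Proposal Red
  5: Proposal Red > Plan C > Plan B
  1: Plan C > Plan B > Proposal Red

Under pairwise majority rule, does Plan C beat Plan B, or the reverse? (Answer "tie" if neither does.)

Plan C

Ballots ranking Plan C above Plan B: 6 + 5 + 1 = 12.
Ballots ranking Plan B above Plan C: 17 − 12 = 5.
Plan C wins the head-to-head 12–5.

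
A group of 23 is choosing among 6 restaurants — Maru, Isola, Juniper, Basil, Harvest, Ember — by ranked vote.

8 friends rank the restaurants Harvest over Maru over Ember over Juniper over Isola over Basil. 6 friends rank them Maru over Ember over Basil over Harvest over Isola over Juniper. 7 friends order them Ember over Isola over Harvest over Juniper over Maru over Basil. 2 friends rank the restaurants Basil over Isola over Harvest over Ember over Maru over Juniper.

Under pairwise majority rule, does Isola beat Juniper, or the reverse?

Ballots ranking Isola above Juniper: 6 + 7 + 2 = 15.
Ballots ranking Juniper above Isola: 23 − 15 = 8.
Isola wins the head-to-head 15–8.

Isola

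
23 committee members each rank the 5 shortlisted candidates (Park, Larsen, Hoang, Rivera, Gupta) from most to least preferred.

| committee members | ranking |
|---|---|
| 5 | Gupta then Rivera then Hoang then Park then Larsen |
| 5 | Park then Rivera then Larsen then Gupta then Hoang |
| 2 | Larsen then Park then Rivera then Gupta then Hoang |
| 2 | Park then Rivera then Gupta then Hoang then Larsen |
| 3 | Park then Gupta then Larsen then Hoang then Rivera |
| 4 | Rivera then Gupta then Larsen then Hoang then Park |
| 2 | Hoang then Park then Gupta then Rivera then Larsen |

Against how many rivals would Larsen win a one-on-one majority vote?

1

Larsen against each rival (23 committee members):
Larsen–Park: Park 17–6.
Larsen–Hoang: Larsen 14–9.
Larsen vs Rivera: 5 to 18, Rivera.
Larsen vs Gupta: 7 to 16, Gupta.
Larsen beats Hoang; loses to Park, Rivera, Gupta — 1 pairwise win.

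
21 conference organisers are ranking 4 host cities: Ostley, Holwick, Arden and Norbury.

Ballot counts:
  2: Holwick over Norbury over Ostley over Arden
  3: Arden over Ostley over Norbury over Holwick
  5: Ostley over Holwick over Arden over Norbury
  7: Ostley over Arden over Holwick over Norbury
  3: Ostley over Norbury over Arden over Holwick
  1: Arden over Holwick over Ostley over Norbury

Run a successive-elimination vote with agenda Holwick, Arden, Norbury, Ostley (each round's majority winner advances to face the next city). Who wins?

Ostley

Round 1: Holwick vs Arden — 7–14, Arden advances.
Round 2: Arden vs Norbury — 16–5, Arden advances.
Round 3: Arden vs Ostley — 4–17, Ostley advances.
The agenda winner is Ostley.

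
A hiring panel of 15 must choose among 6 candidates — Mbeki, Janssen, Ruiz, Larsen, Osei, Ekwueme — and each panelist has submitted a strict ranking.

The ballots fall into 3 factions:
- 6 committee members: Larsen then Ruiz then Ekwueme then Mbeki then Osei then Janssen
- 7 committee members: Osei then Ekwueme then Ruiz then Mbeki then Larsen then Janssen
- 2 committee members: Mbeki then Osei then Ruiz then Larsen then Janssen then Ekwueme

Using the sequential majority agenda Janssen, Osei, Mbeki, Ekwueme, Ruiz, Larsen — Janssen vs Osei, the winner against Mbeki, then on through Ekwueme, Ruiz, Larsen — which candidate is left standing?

Ruiz

Round 1: Janssen vs Osei — 0–15, Osei advances.
Round 2: Osei vs Mbeki — 7–8, Mbeki advances.
Round 3: Mbeki vs Ekwueme — 2–13, Ekwueme advances.
Round 4: Ekwueme vs Ruiz — 7–8, Ruiz advances.
Round 5: Ruiz vs Larsen — 9–6, Ruiz advances.
Ruiz survives the agenda.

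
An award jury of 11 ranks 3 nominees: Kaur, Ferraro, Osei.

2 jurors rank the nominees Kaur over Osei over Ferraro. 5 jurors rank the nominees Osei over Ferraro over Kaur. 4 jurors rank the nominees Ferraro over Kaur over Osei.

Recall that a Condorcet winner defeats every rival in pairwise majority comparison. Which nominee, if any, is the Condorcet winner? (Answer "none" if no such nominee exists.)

Check each pair by majority over 11 ballots:
Kaur vs Ferraro: 2 for Kaur, 9 for Ferraro — Ferraro by 9–2.
Kaur vs Osei: 2+4 = 6 for Kaur, 5 for Osei — Kaur by 6–5.
Ferraro vs Osei: Osei, 7–4.
No nominee is unbeaten: Kaur loses to Ferraro; Ferraro loses to Osei; Osei loses to Kaur. In particular Kaur → Osei → Ferraro → Kaur is a majority cycle — no Condorcet winner exists.

none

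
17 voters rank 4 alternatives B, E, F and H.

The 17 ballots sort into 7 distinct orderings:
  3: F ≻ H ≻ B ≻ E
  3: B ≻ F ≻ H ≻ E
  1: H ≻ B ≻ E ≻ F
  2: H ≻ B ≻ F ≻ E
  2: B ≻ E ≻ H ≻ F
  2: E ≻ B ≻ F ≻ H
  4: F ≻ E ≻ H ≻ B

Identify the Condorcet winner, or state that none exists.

Head-to-head results (17 voters):
B vs E: 11 to 6, B.
B vs F: 10 to 7, B.
B vs H: 7 to 10, H.
E vs F: 5 to 12, F.
E vs H: E preferred on 2+2+4 = 8 ballots; H wins 9–8.
F vs H: 3+3+2+4 = 12 for F, 5 for H — F by 12–5.
No alternative is unbeaten: B loses to H; E loses to B; F loses to B; H loses to F. In particular B beats F beats H beats B is a majority cycle — no Condorcet winner exists.

none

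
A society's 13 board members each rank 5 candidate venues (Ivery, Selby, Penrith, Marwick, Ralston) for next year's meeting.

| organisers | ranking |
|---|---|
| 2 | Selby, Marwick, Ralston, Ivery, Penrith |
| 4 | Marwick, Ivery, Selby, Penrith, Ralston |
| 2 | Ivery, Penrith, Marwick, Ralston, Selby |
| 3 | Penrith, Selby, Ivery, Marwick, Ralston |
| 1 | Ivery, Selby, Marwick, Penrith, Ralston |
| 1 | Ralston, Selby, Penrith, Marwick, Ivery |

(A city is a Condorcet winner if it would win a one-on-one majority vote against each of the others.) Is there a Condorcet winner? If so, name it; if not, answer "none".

Check each pair by majority over 13 ballots:
Ivery vs Selby: Ivery is ranked higher on 4+2+1 = 7 ballots, Selby on 6. Ivery wins 7–6.
Ivery vs Penrith: 9 to 4, Ivery.
Ivery vs Marwick: Ivery preferred on 2+3+1 = 6 ballots; Marwick wins 7–6.
Ivery vs Ralston: 4+2+3+1 = 10 for Ivery, 3 for Ralston — Ivery by 10–3.
Selby vs Penrith: Selby is ranked higher on 2+4+1+1 = 8 ballots, Penrith on 5. Selby wins 8–5.
Selby vs Marwick: Selby preferred on 2+3+1+1 = 7 ballots; Selby wins 7–6.
Selby vs Ralston: Selby preferred on 2+4+3+1 = 10 ballots; Selby wins 10–3.
Penrith vs Marwick: Penrith preferred on 2+3+1 = 6 ballots; Marwick wins 7–6.
Penrith vs Ralston: 4+2+3+1 = 10 for Penrith, 3 for Ralston — Penrith by 10–3.
Marwick vs Ralston: 12 to 1, Marwick.
No city is unbeaten: Ivery loses to Marwick; Selby loses to Ivery; Penrith loses to Ivery; Marwick loses to Selby; Ralston loses to Ivery. In particular Ivery beats Selby beats Marwick beats Ivery is a majority cycle — no Condorcet winner exists.

none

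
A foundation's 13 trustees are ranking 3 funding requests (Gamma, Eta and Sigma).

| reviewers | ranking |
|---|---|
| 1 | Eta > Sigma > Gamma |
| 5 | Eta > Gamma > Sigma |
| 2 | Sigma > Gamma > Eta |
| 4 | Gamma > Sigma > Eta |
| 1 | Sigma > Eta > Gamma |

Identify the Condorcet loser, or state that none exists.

Pairwise majorities:
Gamma vs Eta: Eta wins 7–6.
Gamma vs Sigma: Gamma is ranked higher on 5+4 = 9 ballots, Sigma on 4. Gamma wins 9–4.
Eta vs Sigma: Sigma, 7–6.
No project is winless: Gamma beats Sigma; Eta beats Gamma; Sigma beats Eta. There is no Condorcet loser.

none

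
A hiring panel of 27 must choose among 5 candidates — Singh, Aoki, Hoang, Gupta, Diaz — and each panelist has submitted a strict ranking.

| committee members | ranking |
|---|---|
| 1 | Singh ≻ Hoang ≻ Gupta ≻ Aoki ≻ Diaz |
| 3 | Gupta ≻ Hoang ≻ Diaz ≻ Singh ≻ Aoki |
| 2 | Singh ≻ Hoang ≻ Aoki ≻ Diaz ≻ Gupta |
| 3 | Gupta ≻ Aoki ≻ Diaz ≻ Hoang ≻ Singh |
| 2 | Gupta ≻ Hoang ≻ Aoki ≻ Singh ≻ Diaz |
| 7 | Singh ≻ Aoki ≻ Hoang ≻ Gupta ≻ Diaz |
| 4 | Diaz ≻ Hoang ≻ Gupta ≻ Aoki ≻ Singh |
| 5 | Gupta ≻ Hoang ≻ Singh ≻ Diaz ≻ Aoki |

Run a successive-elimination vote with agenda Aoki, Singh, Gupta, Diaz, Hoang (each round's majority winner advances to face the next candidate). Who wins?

Round 1: Aoki vs Singh — 9–18, Singh advances.
Round 2: Singh vs Gupta — 10–17, Gupta advances.
Round 3: Gupta vs Diaz — 21–6, Gupta advances.
Round 4: Gupta vs Hoang — 13–14, Hoang advances.
Hoang survives the agenda.

Hoang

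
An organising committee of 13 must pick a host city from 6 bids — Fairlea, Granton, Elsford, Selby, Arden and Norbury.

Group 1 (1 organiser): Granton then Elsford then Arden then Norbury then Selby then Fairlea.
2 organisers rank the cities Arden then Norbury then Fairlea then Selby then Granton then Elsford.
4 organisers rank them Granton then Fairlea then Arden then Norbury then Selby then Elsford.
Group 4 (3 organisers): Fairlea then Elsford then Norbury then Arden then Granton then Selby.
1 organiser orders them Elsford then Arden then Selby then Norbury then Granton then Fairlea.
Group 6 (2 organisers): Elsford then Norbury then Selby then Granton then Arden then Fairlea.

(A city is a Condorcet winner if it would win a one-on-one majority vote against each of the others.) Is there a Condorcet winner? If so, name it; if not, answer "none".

none

Pairwise majorities:
Fairlea vs Granton: Fairlea preferred on 2+3 = 5 ballots; Granton wins 8–5.
Fairlea vs Elsford: Fairlea is ranked higher on 2+4+3 = 9 ballots, Elsford on 4. Fairlea wins 9–4.
Fairlea vs Selby: Fairlea preferred on 2+4+3 = 9 ballots; Fairlea wins 9–4.
Fairlea vs Arden: Fairlea is ranked higher on 4+3 = 7 ballots, Arden on 6. Fairlea wins 7–6.
Fairlea vs Norbury: Fairlea preferred on 4+3 = 7 ballots; Fairlea wins 7–6.
Granton vs Elsford: Granton preferred on 1+2+4 = 7 ballots; Granton wins 7–6.
Granton vs Selby: 8 to 5, Granton.
Granton vs Arden: Granton preferred on 1+4+2 = 7 ballots; Granton wins 7–6.
Granton vs Norbury: Granton is ranked higher on 1+4 = 5 ballots, Norbury on 8. Norbury wins 8–5.
Elsford vs Selby: Elsford is ranked higher on 1+3+1+2 = 7 ballots, Selby on 6. Elsford wins 7–6.
Elsford vs Arden: 1+3+1+2 = 7 for Elsford, 6 for Arden — Elsford by 7–6.
Elsford vs Norbury: Elsford is ranked higher on 1+3+1+2 = 7 ballots, Norbury on 6. Elsford wins 7–6.
Selby vs Arden: 2 to 11, Arden.
Selby vs Norbury: Selby is ranked higher on 1 ballot, Norbury on 12. Norbury wins 12–1.
Arden vs Norbury: 1+2+4+1 = 8 for Arden, 5 for Norbury — Arden by 8–5.
Each city drops at least one matchup (Fairlea loses to Granton; Granton loses to Norbury; Elsford loses to Fairlea; Selby loses to Fairlea; Arden loses to Fairlea; Norbury loses to Fairlea); the cycle Fairlea > Norbury > Granton > Fairlea rules out a Condorcet winner.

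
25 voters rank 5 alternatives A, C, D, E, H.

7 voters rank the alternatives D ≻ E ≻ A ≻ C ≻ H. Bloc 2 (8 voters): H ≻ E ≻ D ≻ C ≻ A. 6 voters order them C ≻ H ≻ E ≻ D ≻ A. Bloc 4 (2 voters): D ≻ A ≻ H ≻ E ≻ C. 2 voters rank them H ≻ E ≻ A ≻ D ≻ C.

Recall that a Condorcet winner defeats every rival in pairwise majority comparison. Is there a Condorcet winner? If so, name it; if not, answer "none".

none

Head-to-head results (25 voters):
A vs C: C wins 14–11.
A vs D: A is ranked higher on 2 ballots, D on 23. D wins 23–2.
A vs E: A preferred on 2 ballots; E wins 23–2.
A vs H: 9 to 16, H.
C vs D: C is ranked higher on 6 ballots, D on 19. D wins 19–6.
C–E: E 19–6.
C vs H: 7+6 = 13 for C, 12 for H — C by 13–12.
D vs E: 9 to 16, E.
D–H: H 16–9.
E vs H: 7 to 18, H.
Each alternative drops at least one matchup (A loses to C; C loses to D; D loses to E; E loses to H; H loses to C); the cycle C → H → D → C rules out a Condorcet winner.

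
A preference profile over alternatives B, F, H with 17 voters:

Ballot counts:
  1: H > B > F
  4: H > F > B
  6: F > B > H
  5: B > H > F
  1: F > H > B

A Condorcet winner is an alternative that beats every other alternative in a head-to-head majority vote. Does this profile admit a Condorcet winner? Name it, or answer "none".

none

Pairwise majorities:
B vs F: 1+5 = 6 for B, 11 for F — F by 11–6.
B vs H: B is ranked higher on 6+5 = 11 ballots, H on 6. B wins 11–6.
F–H: H 10–7.
Every alternative loses at least once (B loses to F; F loses to H; H loses to B). The majority relation contains the cycle B → H → F → B, so there is no Condorcet winner.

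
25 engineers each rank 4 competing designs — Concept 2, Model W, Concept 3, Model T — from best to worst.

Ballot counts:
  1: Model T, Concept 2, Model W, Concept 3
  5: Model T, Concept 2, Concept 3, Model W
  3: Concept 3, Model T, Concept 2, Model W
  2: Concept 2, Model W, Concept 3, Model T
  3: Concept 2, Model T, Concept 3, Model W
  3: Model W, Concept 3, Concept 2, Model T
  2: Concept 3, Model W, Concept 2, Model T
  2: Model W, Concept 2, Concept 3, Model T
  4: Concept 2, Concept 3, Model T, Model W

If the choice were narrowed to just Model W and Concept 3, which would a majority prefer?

Ballots ranking Model W above Concept 3: 1 + 2 + 3 + 2 = 8.
Ballots ranking Concept 3 above Model W: 25 − 8 = 17.
Concept 3 wins the head-to-head 17–8.

Concept 3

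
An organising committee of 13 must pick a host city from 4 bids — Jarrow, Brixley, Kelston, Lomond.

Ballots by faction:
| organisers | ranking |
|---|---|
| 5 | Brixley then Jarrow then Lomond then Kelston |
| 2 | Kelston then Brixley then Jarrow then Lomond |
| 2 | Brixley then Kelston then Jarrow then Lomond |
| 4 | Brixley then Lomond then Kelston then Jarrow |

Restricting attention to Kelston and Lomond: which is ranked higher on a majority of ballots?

Lomond

Ballots ranking Kelston above Lomond: 2 + 2 = 4.
Ballots ranking Lomond above Kelston: 13 − 4 = 9.
Lomond wins the head-to-head 9–4.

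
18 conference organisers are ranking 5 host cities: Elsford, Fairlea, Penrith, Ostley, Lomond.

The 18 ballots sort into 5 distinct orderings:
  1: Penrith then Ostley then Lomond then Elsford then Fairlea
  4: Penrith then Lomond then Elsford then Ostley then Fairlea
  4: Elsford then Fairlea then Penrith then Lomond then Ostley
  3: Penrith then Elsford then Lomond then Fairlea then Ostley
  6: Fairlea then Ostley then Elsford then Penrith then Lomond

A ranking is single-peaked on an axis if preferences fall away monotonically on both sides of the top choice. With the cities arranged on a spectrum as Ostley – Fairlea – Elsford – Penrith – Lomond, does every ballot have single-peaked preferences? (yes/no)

Axis positions: Ostley=1, Fairlea=2, Elsford=3, Penrith=4, Lomond=5.
Bloc 1: ranking walks positions 4-1-5-3-2; Ostley is ranked above Elsford even though Elsford lies between Ostley and the peak Penrith on the axis — preferences dip and rise again. Not single-peaked.
Bloc 2: ranking walks positions 4-5-3-1-2; Ostley is ranked above Fairlea even though Fairlea lies between Ostley and the peak Penrith on the axis — preferences dip and rise again. Not single-peaked.
Bloc 3 (peak Elsford at position 3): ranking walks positions 3-2-4-5-1, expanding outward from the peak — single-peaked.
Bloc 4 (peak Penrith at position 4): ranking walks positions 4-3-5-2-1, expanding outward from the peak — single-peaked.
Bloc 5 (peak Fairlea at position 2): ranking walks positions 2-1-3-4-5, expanding outward from the peak — single-peaked.
Bloc 1 violates single-peakedness, so the profile is not single-peaked on this axis.

no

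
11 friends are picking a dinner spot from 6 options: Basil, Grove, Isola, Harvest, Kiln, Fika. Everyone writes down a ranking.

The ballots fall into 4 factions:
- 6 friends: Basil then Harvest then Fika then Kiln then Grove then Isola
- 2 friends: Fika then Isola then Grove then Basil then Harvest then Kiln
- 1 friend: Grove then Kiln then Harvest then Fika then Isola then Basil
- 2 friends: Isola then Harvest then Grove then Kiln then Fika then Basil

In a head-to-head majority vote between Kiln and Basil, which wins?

Ballots ranking Kiln above Basil: 1 + 2 = 3.
Ballots ranking Basil above Kiln: 11 − 3 = 8.
Basil wins the head-to-head 8–3.

Basil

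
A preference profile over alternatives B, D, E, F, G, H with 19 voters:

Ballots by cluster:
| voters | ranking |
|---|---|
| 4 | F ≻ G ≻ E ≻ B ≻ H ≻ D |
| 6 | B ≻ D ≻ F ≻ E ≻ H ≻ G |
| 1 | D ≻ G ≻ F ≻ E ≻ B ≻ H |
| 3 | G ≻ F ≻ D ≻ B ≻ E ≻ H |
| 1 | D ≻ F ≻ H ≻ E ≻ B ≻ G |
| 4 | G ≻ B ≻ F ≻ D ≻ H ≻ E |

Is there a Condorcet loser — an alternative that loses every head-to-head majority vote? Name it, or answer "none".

Pairwise majorities:
B vs D: B wins 14–5.
B vs E: 6+3+4 = 13 for B, 6 for E — B by 13–6.
B vs F: 6+4 = 10 for B, 9 for F — B by 10–9.
B vs G: G wins 12–7.
B vs H: B wins 18–1.
D–E: D 15–4.
D–F: F 11–8.
D vs G: G wins 11–8.
D vs H: D is ranked higher on 6+1+3+1+4 = 15 ballots, H on 4. D wins 15–4.
E vs F: E is ranked higher on 0 ballots, F on 19. F wins 19–0.
E vs G: E preferred on 6+1 = 7 ballots; G wins 12–7.
E–H: E 14–5.
F vs G: 4+6+1 = 11 for F, 8 for G — F by 11–8.
F–H: F 19–0.
G vs H: G is ranked higher on 4+1+3+4 = 12 ballots, H on 7. G wins 12–7.
Only H has no wins; H is the Condorcet loser.

H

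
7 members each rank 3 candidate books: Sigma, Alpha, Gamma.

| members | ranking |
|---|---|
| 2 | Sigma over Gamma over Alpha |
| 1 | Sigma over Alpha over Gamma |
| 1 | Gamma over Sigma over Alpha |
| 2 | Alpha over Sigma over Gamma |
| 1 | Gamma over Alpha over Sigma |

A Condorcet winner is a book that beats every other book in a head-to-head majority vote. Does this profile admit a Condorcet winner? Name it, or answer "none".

Sigma

Check each pair by majority over 7 ballots:
Sigma vs Alpha: Sigma preferred on 2+1+1 = 4 ballots; Sigma wins 4–3.
Sigma vs Gamma: Sigma is ranked higher on 2+1+2 = 5 ballots, Gamma on 2. Sigma wins 5–2.
Alpha vs Gamma: Alpha preferred on 1+2 = 3 ballots; Gamma wins 4–3.
Sigma defeats every rival head-to-head and is the Condorcet winner.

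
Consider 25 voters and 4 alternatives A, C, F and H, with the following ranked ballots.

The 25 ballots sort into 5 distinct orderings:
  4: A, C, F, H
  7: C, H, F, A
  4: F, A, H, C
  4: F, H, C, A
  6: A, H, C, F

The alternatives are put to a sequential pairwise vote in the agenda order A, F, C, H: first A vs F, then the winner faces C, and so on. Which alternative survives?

Round 1: A vs F — 10–15, F advances.
Round 2: F vs C — 8–17, C advances.
Round 3: C vs H — 11–14, H advances.
The agenda winner is H.

H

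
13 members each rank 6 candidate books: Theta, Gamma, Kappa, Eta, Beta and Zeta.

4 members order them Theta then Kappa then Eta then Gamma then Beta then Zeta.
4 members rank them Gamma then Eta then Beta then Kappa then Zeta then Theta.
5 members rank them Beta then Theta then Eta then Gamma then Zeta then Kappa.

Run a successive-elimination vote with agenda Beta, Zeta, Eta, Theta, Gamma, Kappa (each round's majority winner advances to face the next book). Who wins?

Round 1: Beta vs Zeta — 13–0, Beta advances.
Round 2: Beta vs Eta — 5–8, Eta advances.
Round 3: Eta vs Theta — 4–9, Theta advances.
Round 4: Theta vs Gamma — 9–4, Theta advances.
Round 5: Theta vs Kappa — 9–4, Theta advances.
The agenda winner is Theta.

Theta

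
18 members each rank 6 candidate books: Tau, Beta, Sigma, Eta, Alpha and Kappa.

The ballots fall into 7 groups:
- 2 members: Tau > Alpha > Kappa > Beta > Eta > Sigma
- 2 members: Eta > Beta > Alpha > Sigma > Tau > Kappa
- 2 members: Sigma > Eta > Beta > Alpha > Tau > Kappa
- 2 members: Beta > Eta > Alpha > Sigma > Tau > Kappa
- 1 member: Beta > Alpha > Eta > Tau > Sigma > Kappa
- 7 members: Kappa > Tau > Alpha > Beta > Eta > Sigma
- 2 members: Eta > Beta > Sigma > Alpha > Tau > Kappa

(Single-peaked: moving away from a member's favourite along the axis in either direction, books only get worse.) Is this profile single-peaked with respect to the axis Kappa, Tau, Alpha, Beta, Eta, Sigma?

yes

Axis positions: Kappa=1, Tau=2, Alpha=3, Beta=4, Eta=5, Sigma=6.
Group 1 (peak Tau at position 2): ranking walks positions 2-3-1-4-5-6, expanding outward from the peak — single-peaked.
Group 2 (peak Eta at position 5): ranking walks positions 5-4-3-6-2-1, expanding outward from the peak — single-peaked.
Group 3 (peak Sigma at position 6): ranking walks positions 6-5-4-3-2-1, expanding outward from the peak — single-peaked.
Group 4 (peak Beta at position 4): ranking walks positions 4-5-3-6-2-1, expanding outward from the peak — single-peaked.
Group 5 (peak Beta at position 4): ranking walks positions 4-3-5-2-6-1, expanding outward from the peak — single-peaked.
Group 6 (peak Kappa at position 1): ranking walks positions 1-2-3-4-5-6, expanding outward from the peak — single-peaked.
Group 7 (peak Eta at position 5): ranking walks positions 5-4-6-3-2-1, expanding outward from the peak — single-peaked.
Every ranking is single-peaked on this axis.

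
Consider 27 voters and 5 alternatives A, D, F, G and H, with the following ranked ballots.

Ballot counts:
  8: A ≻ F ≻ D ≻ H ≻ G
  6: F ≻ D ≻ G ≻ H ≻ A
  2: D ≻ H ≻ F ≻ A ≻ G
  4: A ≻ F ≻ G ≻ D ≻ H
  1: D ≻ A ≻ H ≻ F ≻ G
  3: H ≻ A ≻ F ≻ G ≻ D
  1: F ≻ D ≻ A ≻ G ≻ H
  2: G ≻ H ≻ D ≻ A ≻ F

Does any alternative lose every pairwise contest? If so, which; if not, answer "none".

G

Head-to-head results (27 voters):
A vs D: 15 to 12, A.
A vs F: 18 to 9, A.
A vs G: 19 to 8, A.
A vs H: A, 14–13.
D vs F: F wins 22–5.
D vs G: D wins 18–9.
D–H: D 22–5.
F–G: F 25–2.
F vs H: 19 to 8, F.
G vs H: H wins 14–13.
G is beaten in every head-to-head and is the Condorcet loser.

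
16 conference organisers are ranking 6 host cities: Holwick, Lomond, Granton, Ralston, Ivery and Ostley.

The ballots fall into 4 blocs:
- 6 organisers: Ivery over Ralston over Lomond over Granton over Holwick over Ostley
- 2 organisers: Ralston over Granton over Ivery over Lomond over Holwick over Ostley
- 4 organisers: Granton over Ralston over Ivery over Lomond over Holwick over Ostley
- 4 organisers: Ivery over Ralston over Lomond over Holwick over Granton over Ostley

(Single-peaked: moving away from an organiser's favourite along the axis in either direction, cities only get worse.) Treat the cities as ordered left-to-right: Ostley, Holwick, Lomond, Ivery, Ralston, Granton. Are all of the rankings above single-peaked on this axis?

Axis positions: Ostley=1, Holwick=2, Lomond=3, Ivery=4, Ralston=5, Granton=6.
Bloc 1 (peak Ivery at position 4): ranking walks positions 4-5-3-6-2-1, expanding outward from the peak — single-peaked.
Bloc 2 (peak Ralston at position 5): ranking walks positions 5-6-4-3-2-1, expanding outward from the peak — single-peaked.
Bloc 3 (peak Granton at position 6): ranking walks positions 6-5-4-3-2-1, expanding outward from the peak — single-peaked.
Bloc 4 (peak Ivery at position 4): ranking walks positions 4-5-3-2-6-1, expanding outward from the peak — single-peaked.
Every ranking is single-peaked on this axis.

yes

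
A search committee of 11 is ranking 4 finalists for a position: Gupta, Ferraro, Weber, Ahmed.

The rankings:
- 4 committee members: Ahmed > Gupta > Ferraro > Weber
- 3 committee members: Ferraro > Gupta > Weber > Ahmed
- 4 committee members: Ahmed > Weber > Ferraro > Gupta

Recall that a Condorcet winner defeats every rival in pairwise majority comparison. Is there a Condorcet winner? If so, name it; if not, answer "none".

Ahmed

Pairwise majorities:
Gupta vs Ferraro: 4 to 7, Ferraro.
Gupta vs Weber: Gupta, 7–4.
Gupta vs Ahmed: Gupta preferred on 3 ballots; Ahmed wins 8–3.
Ferraro vs Weber: Ferraro wins 7–4.
Ferraro vs Ahmed: Ahmed wins 8–3.
Weber vs Ahmed: Weber is ranked higher on 3 ballots, Ahmed on 8. Ahmed wins 8–3.
Only Ahmed has no losses; Ahmed is the Condorcet winner.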